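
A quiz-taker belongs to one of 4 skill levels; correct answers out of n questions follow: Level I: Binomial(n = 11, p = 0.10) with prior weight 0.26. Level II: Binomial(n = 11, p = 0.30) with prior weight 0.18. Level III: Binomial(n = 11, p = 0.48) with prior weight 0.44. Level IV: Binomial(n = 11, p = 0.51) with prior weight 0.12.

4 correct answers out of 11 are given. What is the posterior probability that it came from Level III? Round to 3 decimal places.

0.561

P(component k | x) = π_k·f_k(x) / marginal(x), where marginal(x) = Σ_j π_j·f_j(x).
Binomial probabilities:
  L_I = C(11,4)·0.10^4·0.90^7 = 330·0.0001·0.478297 = 0.0157838
  L_II = C(11,4)·0.30^4·0.70^7 = 330·0.0081·0.0823543 = 0.220133
  L_III = C(11,4)·0.48^4·0.52^7 = 330·0.0530842·0.0102807 = 0.180095
  L_IV = C(11,4)·0.51^4·0.49^7 = 330·0.067652·0.00678223 = 0.151414
Weight by the priors:
  π_I·L_I = 0.26 × 0.0157838 = 0.00410379
  π_II·L_II = 0.18 × 0.220133 = 0.0396239
  π_III·L_III = 0.44 × 0.180095 = 0.0792419
  π_IV·L_IV = 0.12 × 0.151414 = 0.0181697
Normaliser: 0.00410379 + 0.0396239 + 0.0792419 + 0.0181697 = 0.141139
So the posterior for Level III is 0.0792419 / 0.141139 ≈ 0.561.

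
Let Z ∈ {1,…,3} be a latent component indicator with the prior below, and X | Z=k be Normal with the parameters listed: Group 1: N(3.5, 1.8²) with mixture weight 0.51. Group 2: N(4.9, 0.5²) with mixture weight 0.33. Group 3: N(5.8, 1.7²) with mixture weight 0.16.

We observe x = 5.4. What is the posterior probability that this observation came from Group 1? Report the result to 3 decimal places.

0.248

P(component k | x) = π_k·f_k(x) / marginal(x), where marginal(x) = Σ_j π_j·f_j(x).
Evaluate each component's likelihood at the observed value:
  p_1 = 0.126968
  p_2 = 0.483941
  p_3 = 0.228265
Multiply by the mixture weights:
  π_1·p_1 = 0.51 × 0.126968 = 0.0647534
  π_2·p_2 = 0.33 × 0.483941 = 0.159701
  π_3·p_3 = 0.16 × 0.228265 = 0.0365224
Normaliser: 0.0647534 + 0.159701 + 0.0365224 = 0.260976
So the posterior for Group 1 is 0.0647534 / 0.260976 ≈ 0.248.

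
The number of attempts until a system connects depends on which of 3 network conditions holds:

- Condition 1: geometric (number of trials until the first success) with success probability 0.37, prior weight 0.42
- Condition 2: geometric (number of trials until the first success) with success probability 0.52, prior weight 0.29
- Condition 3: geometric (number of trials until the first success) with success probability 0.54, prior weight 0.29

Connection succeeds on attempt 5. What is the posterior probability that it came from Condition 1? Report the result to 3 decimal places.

Posterior ∝ prior × likelihood, so P(k | x) ∝ π_k f_k(x); normalise over all components.
Component likelihoods at x = 5:
  L_1 = 0.058286
  L_2 = 0.0276038
  L_3 = 0.0241783
Multiply by the mixture weights:
  π_1·L_1 = 0.42 × 0.058286 = 0.0244801
  π_2·L_2 = 0.29 × 0.0276038 = 0.00800509
  π_3·L_3 = 0.29 × 0.0241783 = 0.0070117
Normaliser: 0.0244801 + 0.00800509 + 0.0070117 = 0.0394969
So the posterior for Condition 1 is 0.0244801 / 0.0394969 ≈ 0.620.

0.620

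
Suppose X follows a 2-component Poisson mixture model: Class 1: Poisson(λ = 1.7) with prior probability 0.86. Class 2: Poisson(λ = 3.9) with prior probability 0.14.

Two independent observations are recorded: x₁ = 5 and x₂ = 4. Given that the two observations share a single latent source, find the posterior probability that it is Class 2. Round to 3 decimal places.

The responsibility of component k is w_k f_k(x) divided by Σ_j w_j f_j(x).
Since both observations come from the same component, the likelihood for component k is f_k(x₁)·f_k(x₂).
  L_1 = [e^(−1.7)·1.7^5/5! = 0.0216154] × [0.0635746] = 0.00137419
  L_2 = [e^(−3.9)·3.9^5/5! = 0.152193] × [0.195119] = 0.0296956
Unnormalised posteriors:
  w_1·L_1 = 0.86 × 0.00137419 = 0.0011818
  w_2·L_2 = 0.14 × 0.0296956 = 0.00415738
Evidence: 0.0011818 + 0.00415738 = 0.00533919
Responsibility of Class 2: 0.00415738 / 0.00533919 ≈ 0.779

0.779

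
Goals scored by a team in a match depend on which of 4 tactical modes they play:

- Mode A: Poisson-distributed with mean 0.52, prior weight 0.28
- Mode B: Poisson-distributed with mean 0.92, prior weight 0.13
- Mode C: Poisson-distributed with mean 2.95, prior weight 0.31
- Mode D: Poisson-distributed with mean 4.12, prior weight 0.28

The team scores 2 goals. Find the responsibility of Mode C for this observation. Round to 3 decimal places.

0.460

The responsibility of component k is P(Z=k) f_k(x) divided by Σ_j P(Z=j) f_j(x).
Poisson probabilities:
  L_A = 0.0803792
  L_B = 0.168653
  L_C = 0.227743
  L_D = 0.13787
Weight by the priors:
  P(Z=A)·L_A = 0.28 × 0.0803792 = 0.0225062
  P(Z=B)·L_B = 0.13 × 0.168653 = 0.0219249
  P(Z=C)·L_C = 0.31 × 0.227743 = 0.0706004
  P(Z=D)·L_D = 0.28 × 0.13787 = 0.0386037
Marginal: 0.0225062 + 0.0219249 + 0.0706004 + 0.0386037 = 0.153635
So the posterior for Mode C is 0.0706004 / 0.153635 ≈ 0.460.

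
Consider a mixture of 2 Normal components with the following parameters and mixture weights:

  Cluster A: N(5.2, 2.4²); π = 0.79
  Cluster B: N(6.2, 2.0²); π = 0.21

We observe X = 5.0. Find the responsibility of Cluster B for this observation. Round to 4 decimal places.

0.2110

By Bayes' theorem, P(k | x) = w_k f_k(x) / Σ_j w_j f_j(x).
Normal densities:
  L_A = (1/(2.4·√(2π)))·exp(−(5.0−5.2)²/(2·2.4²)) = 0.166226·exp(-0.00347) = 0.16565
  L_B = (1/(2.0·√(2π)))·exp(−(5.0−6.2)²/(2·2.0²)) = 0.199471·exp(-0.18000) = 0.166612
Unnormalised posteriors:
  w_A·L_A = 0.79 × 0.16565 = 0.130863
  w_B·L_B = 0.21 × 0.166612 = 0.0349886
Evidence: 0.130863 + 0.0349886 = 0.165852
P(Cluster B | the observation) = 0.0349886 / 0.165852 ≈ 0.2110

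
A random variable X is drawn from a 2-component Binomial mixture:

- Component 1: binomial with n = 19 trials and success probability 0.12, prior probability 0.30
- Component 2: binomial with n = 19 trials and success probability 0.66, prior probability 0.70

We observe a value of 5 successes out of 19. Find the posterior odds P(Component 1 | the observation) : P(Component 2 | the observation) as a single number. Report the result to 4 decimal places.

Since P(k|x) ∝ P(Z=k) f_k(x), the posterior odds are P(Z=i) f_i(x) / (P(Z=j) f_j(x)).
Evaluate each component's likelihood at the observed value:
  L_1 = 0.0483246
  L_2 = 0.000401726
Odds = (0.30/0.70) × (0.0483246/0.000401726) = 0.428571 × 120.293 ≈ 51.5540

51.5540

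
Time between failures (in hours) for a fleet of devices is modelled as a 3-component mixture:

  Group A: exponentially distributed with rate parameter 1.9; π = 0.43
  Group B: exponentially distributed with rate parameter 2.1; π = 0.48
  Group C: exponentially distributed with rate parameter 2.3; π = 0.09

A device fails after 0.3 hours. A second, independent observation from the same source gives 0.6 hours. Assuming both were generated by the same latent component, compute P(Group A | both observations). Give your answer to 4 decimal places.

The responsibility of component k is w_k f_k(x) divided by Σ_j w_j f_j(x).
Since both observations come from the same component, the likelihood for component k is f_k(x₁)·f_k(x₂).
  L_A = [1.0745] × [0.607656] = 0.652926
  L_B = [1.11844] × [0.595673] = 0.666227
  L_C = [1.15362] × [0.578631] = 0.667523
Multiply by the mixture weights:
  w_A·L_A = 0.43 × 0.652926 = 0.280758
  w_B·L_B = 0.48 × 0.666227 = 0.319789
  w_C·L_C = 0.09 × 0.667523 = 0.0600771
Denominator: 0.280758 + 0.319789 + 0.0600771 = 0.660624
Responsibility of Group A: 0.280758 / 0.660624 ≈ 0.4250

0.4250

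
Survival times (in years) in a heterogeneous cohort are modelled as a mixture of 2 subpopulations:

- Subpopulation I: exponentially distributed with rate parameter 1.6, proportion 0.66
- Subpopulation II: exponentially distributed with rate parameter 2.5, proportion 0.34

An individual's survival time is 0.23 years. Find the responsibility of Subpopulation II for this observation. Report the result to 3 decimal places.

The responsibility of component k is π_k f_k(x) divided by Σ_j π_j f_j(x).
Evaluate each component's likelihood at the observed value:
  L_I = 1.6·e^(−1.6·0.23) = 1.6·e^(−0.3680) = 1.10739
  L_II = 2.5·e^(−2.5·0.23) = 2.5·e^(−0.5750) = 1.40676
Weight by the priors:
  π_I·L_I = 0.66 × 1.10739 = 0.730876
  π_II·L_II = 0.34 × 1.40676 = 0.478299
Evidence: 0.730876 + 0.478299 = 1.20917
P(Subpopulation II | the observation) = 0.478299 / 1.20917 ≈ 0.396

0.396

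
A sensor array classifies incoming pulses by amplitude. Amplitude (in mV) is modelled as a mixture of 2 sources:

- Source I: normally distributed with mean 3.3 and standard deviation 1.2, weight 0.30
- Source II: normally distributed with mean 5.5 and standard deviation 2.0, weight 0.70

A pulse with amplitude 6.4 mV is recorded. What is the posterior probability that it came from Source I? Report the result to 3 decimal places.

0.027

P(component k | x) = π_k·f_k(x) / marginal(x), where marginal(x) = Σ_j π_j·f_j(x).
Component likelihoods at x = 6.4 mV:
  L_I = 0.0118188
  L_II = 0.180263
Multiply by the mixture weights:
  π_I·L_I = 0.30 × 0.0118188 = 0.00354563
  π_II·L_II = 0.70 × 0.180263 = 0.126184
Marginal: 0.00354563 + 0.126184 = 0.12973
So the posterior for Source I is 0.00354563 / 0.12973 ≈ 0.027.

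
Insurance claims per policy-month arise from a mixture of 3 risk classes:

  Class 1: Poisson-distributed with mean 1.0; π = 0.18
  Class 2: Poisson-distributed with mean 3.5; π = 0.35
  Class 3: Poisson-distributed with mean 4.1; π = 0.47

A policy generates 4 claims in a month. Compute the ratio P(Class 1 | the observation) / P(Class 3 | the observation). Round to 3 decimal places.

The posterior odds equal the prior odds times the likelihood ratio: (π_i/π_j)·(f_i(x)/f_j(x)).
Component likelihoods at x = 4 claims:
  L_1 = e^(−1.0)·1.0^4/4! = 0.0153283
  L_2 = e^(−3.5)·3.5^4/4! = 0.188812
  L_3 = e^(−4.1)·4.1^4/4! = 0.195127
Odds = (0.18/0.47) × (0.0153283/0.195127) = 0.382979 × 0.0785557 ≈ 0.030

0.030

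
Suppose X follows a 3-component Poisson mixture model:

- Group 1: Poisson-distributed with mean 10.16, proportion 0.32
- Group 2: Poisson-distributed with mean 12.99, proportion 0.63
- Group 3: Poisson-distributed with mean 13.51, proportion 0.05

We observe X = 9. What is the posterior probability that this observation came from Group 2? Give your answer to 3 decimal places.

Posterior ∝ prior × likelihood, so P(k | x) ∝ P(Z=k) f_k(x); normalise over all components.
Component likelihoods at x = 9:
  p_1 = e^(−10.16)·10.16^9/9! = 0.122984
  p_2 = e^(−12.99)·12.99^9/9! = 0.0662573
  p_3 = e^(−13.51)·13.51^9/9! = 0.0560811
Unnormalised posteriors:
  P(Z=1)·p_1 = 0.32 × 0.122984 = 0.0393549
  P(Z=2)·p_2 = 0.63 × 0.0662573 = 0.0417421
  P(Z=3)·p_3 = 0.05 × 0.0560811 = 0.00280406
Sum: 0.0393549 + 0.0417421 + 0.00280406 = 0.083901
So the posterior for Group 2 is 0.0417421 / 0.083901 ≈ 0.498.

0.498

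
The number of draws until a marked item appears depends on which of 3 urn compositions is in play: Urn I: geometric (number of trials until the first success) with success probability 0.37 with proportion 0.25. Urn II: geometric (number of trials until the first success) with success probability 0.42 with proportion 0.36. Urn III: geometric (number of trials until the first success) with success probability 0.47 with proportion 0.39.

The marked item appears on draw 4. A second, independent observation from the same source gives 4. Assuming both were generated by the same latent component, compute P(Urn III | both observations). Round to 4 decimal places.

By Bayes' theorem, P(k | x) = P(Z=k) f_k(x) / Σ_j P(Z=j) f_j(x).
Since both observations come from the same component, the likelihood for component k is f_k(x₁)·f_k(x₂).
  p_I = [0.37·(1−0.37)^3 = 0.37·0.250047 = 0.0925174] × [0.0925174] = 0.00855947
  p_II = [0.42·(1−0.42)^3 = 0.42·0.195112 = 0.081947] × [0.081947] = 0.00671532
  p_III = [0.47·(1−0.47)^3 = 0.47·0.148877 = 0.0699722] × [0.0699722] = 0.00489611
Weight by the priors:
  P(Z=I)·p_I = 0.25 × 0.00855947 = 0.00213987
  P(Z=II)·p_II = 0.36 × 0.00671532 = 0.00241751
  P(Z=III)·p_III = 0.39 × 0.00489611 = 0.00190948
Denominator: 0.00213987 + 0.00241751 + 0.00190948 = 0.00646686
P(Urn III | data) = 0.00190948 / 0.00646686 ≈ 0.2953

0.2953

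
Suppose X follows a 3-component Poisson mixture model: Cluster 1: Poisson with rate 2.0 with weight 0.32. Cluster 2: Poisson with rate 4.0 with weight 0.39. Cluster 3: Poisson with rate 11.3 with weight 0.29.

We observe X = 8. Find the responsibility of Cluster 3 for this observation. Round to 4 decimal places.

By Bayes' theorem, P(k | x) = P(Z=k) f_k(x) / Σ_j P(Z=j) f_j(x).
Component likelihoods at x = 8:
  p_1 = 0.000859272
  p_2 = 0.0297702
  p_3 = 0.0815792
Unnormalised posteriors:
  P(Z=1)·p_1 = 0.32 × 0.000859272 = 0.000274967
  P(Z=2)·p_2 = 0.39 × 0.0297702 = 0.0116104
  P(Z=3)·p_3 = 0.29 × 0.0815792 = 0.023658
Sum: 0.000274967 + 0.0116104 + 0.023658 = 0.0355433
Responsibility of Cluster 3: 0.023658 / 0.0355433 ≈ 0.6656

0.6656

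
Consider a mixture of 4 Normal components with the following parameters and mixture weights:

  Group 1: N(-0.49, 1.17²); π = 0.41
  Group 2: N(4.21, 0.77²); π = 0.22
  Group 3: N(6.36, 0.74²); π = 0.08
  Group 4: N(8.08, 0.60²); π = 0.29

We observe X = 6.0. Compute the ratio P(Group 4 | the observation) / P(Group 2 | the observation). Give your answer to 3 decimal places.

Posterior odds = (w_i f_i(x)) / (w_j f_j(x)); the normalising sum cancels.
Evaluate each component's likelihood at the observed value:
  f_1 = 7.09994e-08
  f_2 = 0.0347481
  f_3 = 0.478946
  f_4 = 0.00163355
0.000473729 / 0.00764457 ≈ 0.062

0.062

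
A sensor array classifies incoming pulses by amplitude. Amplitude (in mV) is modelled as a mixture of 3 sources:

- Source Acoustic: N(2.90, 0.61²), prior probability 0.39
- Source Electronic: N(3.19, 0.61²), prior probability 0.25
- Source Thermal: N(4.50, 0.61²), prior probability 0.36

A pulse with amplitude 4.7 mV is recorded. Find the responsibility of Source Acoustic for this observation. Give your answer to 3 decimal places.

0.014

By Bayes' theorem, P(k | x) = w_k f_k(x) / Σ_j w_j f_j(x).
Component likelihoods at x = 4.7 mV:
  f_Acoustic = (1/(0.61·√(2π)))·exp(−(4.7−2.90)²/(2·0.61²)) = 0.654004·exp(-4.35367) = 0.0084102
  f_Electronic = (1/(0.61·√(2π)))·exp(−(4.7−3.19)²/(2·0.61²)) = 0.654004·exp(-3.06383) = 0.0305476
  f_Thermal = (1/(0.61·√(2π)))·exp(−(4.7−4.50)²/(2·0.61²)) = 0.654004·exp(-0.05375) = 0.61978
Multiply by the mixture weights:
  w_Acoustic·f_Acoustic = 0.39 × 0.0084102 = 0.00327998
  w_Electronic·f_Electronic = 0.25 × 0.0305476 = 0.0076369
  w_Thermal·f_Thermal = 0.36 × 0.61978 = 0.223121
Marginal: 0.00327998 + 0.0076369 + 0.223121 = 0.234038
P(Source Acoustic | the observation) ≈ 0.014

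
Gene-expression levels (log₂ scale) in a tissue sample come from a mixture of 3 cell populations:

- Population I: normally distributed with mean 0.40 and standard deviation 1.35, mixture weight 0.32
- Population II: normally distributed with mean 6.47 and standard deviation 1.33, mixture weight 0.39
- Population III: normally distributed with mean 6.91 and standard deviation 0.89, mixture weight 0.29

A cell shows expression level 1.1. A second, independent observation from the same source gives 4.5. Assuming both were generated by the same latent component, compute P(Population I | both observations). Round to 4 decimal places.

0.9863

Apply Bayes' rule: the posterior for each component is proportional to its prior times its likelihood at x.
Since both observations come from the same component, the likelihood for component k is f_k(x₁)·f_k(x₂).
  f_I = [0.258341] × [0.00293561] = 0.000758389
  f_II = [8.65144e-05] × [0.100149] = 8.66431e-06
  f_III = [2.49794e-10] × [0.0114625] = 2.86327e-12
Multiply by the mixture weights:
  P(Z=I)·f_I = 0.32 × 0.000758389 = 0.000242685
  P(Z=II)·f_II = 0.39 × 8.66431e-06 = 3.37908e-06
  P(Z=III)·f_III = 0.29 × 2.86327e-12 = 8.3035e-13
Marginal: 0.000242685 + 3.37908e-06 + 8.3035e-13 = 0.000246064
So the posterior for Population I is 0.000242685 / 0.000246064 ≈ 0.9863.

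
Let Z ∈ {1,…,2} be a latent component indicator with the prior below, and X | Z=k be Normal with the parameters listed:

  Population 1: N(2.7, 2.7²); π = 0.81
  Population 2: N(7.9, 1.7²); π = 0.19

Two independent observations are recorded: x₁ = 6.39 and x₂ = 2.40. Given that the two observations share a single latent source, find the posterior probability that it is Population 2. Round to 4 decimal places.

0.0054

P(component k | x) = P(Z=k)·f_k(x) / marginal(x), where marginal(x) = Σ_j P(Z=j)·f_j(x).
Since both observations come from the same component, the likelihood for component k is f_k(x₁)·f_k(x₂).
  L_1 = [0.0580716] × [0.146847] = 0.00852764
  L_2 = [0.158176] × [0.00125185] = 0.000198013
Weight by the priors:
  P(Z=1)·L_1 = 0.81 × 0.00852764 = 0.00690739
  P(Z=2)·L_2 = 0.19 × 0.000198013 = 3.76224e-05
Normaliser: 0.00690739 + 3.76224e-05 = 0.00694501
Responsibility of Population 2: 3.76224e-05 / 0.00694501 ≈ 0.0054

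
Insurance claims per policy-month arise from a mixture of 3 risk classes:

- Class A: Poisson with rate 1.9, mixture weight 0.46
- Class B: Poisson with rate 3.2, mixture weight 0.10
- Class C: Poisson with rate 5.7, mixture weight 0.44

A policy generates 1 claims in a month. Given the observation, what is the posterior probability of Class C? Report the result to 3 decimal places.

The responsibility of component k is w_k f_k(x) divided by Σ_j w_j f_j(x).
Component likelihoods at x = 1 claims:
  L_A = 0.28418
  L_B = 0.130439
  L_C = 0.019072
Multiply by the mixture weights:
  w_A·L_A = 0.46 × 0.28418 = 0.130723
  w_B·L_B = 0.10 × 0.130439 = 0.0130439
  w_C·L_C = 0.44 × 0.019072 = 0.00839168
Normaliser: 0.130723 + 0.0130439 + 0.00839168 = 0.152159
So the posterior for Class C is 0.00839168 / 0.152159 ≈ 0.055.

0.055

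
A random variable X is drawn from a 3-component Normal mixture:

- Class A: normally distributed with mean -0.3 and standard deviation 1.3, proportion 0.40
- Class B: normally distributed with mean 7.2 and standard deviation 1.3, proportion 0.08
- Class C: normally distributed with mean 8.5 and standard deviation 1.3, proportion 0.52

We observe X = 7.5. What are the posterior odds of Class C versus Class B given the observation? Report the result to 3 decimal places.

Posterior odds = (π_i f_i(x)) / (π_j f_j(x)); the normalising sum cancels.
Normal densities:
  L_A = (1/(1.3·√(2π)))·exp(−(7.5−-0.3)²/(2·1.3²)) = 0.306879·exp(-18.00000) = 4.67376e-09
  L_B = (1/(1.3·√(2π)))·exp(−(7.5−7.2)²/(2·1.3²)) = 0.306879·exp(-0.02663) = 0.298815
  L_C = (1/(1.3·√(2π)))·exp(−(7.5−8.5)²/(2·1.3²)) = 0.306879·exp(-0.29586) = 0.228285
Odds = (0.52/0.08) × (0.228285/0.298815) = 6.5 × 0.763967 ≈ 4.966

4.966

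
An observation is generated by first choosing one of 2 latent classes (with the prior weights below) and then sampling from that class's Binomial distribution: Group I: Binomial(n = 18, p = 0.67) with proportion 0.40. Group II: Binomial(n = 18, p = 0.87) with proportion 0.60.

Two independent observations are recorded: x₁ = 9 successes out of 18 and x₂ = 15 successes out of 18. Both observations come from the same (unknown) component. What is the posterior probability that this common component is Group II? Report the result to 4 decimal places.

0.0109

By Bayes' theorem, P(k | x) = π_k f_k(x) / Σ_j π_j f_j(x).
Since both observations come from the same component, the likelihood for component k is f_k(x₁)·f_k(x₂).
  p_I = [C(18,9)·0.67^9·0.33^9 = 48620·0.0272065·4.64115e-05 = 0.0613923] × [0.0721696] = 0.00443065
  p_II = [C(18,9)·0.87^9·0.13^9 = 48620·0.285544·1.06045e-08 = 0.000147224] × [0.221978] = 3.26804e-05
Weight by the priors:
  π_I·p_I = 0.40 × 0.00443065 = 0.00177226
  π_II·p_II = 0.60 × 3.26804e-05 = 1.96082e-05
Denominator: 0.00177226 + 1.96082e-05 = 0.00179187
P(Group II | x) ≈ 0.0109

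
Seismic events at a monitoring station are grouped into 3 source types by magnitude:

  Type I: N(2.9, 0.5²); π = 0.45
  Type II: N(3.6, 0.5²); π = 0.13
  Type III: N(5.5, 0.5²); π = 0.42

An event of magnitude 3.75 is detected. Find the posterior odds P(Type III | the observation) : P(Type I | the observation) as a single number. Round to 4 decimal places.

0.0087

Since P(k|x) ∝ P(Z=k) f_k(x), the posterior odds are P(Z=i) f_i(x) / (P(Z=j) f_j(x)).
Normal densities:
  f_I = (1/(0.5·√(2π)))·exp(−(3.75−2.9)²/(2·0.5²)) = 0.797885·exp(-1.44500) = 0.188098
  f_II = (1/(0.5·√(2π)))·exp(−(3.75−3.6)²/(2·0.5²)) = 0.797885·exp(-0.04500) = 0.762776
  f_III = (1/(0.5·√(2π)))·exp(−(3.75−5.5)²/(2·0.5²)) = 0.797885·exp(-6.12500) = 0.00174537
0.000733053 / 0.0846442 ≈ 0.0087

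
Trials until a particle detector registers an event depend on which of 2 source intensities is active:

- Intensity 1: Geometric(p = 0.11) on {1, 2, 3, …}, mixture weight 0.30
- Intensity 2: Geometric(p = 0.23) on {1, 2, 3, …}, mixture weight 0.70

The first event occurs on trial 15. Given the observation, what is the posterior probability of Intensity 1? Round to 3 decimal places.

The responsibility of component k is w_k f_k(x) divided by Σ_j w_j f_j(x).
Geometric probabilities:
  f_1 = 0.11·(1−0.11)^14 = 0.11·0.195641 = 0.0215205
  f_2 = 0.23·(1−0.23)^14 = 0.23·0.0257555 = 0.00592377
Multiply by the mixture weights:
  w_1·f_1 = 0.30 × 0.0215205 = 0.00645616
  w_2·f_2 = 0.70 × 0.00592377 = 0.00414664
Evidence: 0.00645616 + 0.00414664 = 0.0106028
Responsibility of Intensity 1: 0.00645616 / 0.0106028 ≈ 0.609

0.609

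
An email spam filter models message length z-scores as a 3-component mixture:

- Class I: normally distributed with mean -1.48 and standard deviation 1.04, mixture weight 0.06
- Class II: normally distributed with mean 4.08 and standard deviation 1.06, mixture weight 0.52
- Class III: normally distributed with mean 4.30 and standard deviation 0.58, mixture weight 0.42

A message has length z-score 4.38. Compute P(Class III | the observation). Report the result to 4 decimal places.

0.6035

Posterior ∝ prior × likelihood, so P(k | x) ∝ π_k f_k(x); normalise over all components.
Evaluate each component's likelihood at the observed value:
  p_I = (1/(1.04·√(2π)))·exp(−(4.38−-1.48)²/(2·1.04²)) = 0.383598·exp(-15.87445) = 4.89432e-08
  p_II = (1/(1.06·√(2π)))·exp(−(4.38−4.08)²/(2·1.06²)) = 0.376361·exp(-0.04005) = 0.361585
  p_III = (1/(0.58·√(2π)))·exp(−(4.38−4.30)²/(2·0.58²)) = 0.687832·exp(-0.00951) = 0.68132
Multiply by the mixture weights:
  π_I·p_I = 0.06 × 4.89432e-08 = 2.93659e-09
  π_II·p_II = 0.52 × 0.361585 = 0.188024
  π_III·p_III = 0.42 × 0.68132 = 0.286154
Marginal: 2.93659e-09 + 0.188024 + 0.286154 = 0.474179
P(Class III | 4.38) = 0.286154 / 0.474179 ≈ 0.6035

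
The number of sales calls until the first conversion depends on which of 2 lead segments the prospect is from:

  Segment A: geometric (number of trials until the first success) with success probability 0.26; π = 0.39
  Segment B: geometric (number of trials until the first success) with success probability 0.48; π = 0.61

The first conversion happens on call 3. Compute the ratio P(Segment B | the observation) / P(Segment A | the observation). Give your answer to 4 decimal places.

Posterior odds = (P(Z=i) f_i(x)) / (P(Z=j) f_j(x)); the normalising sum cancels.
Geometric probabilities:
  f_A = 0.142376
  f_B = 0.129792
Posterior odds = (P(Z=B)·f_B) / (P(Z=A)·f_A) = (0.61·0.129792) / (0.39·0.142376) = 0.0791731 / 0.0555266 ≈ 1.4259

1.4259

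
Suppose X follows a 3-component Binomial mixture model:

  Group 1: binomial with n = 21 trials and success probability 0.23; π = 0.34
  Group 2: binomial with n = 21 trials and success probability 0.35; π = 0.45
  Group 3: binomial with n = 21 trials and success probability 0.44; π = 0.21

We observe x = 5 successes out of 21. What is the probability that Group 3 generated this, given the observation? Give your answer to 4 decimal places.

0.0534

The responsibility of component k is w_k f_k(x) divided by Σ_j w_j f_j(x).
Binomial probabilities:
  f_1 = C(21,5)·0.23^5·0.77^16 = 20349·0.000643634·0.0152704 = 0.200002
  f_2 = C(21,5)·0.35^5·0.65^16 = 20349·0.00525219·0.00101535 = 0.108517
  f_3 = C(21,5)·0.44^5·0.56^16 = 20349·0.0164916·9.35424e-05 = 0.0313917
Prior × likelihood for each component:
  w_1·f_1 = 0.34 × 0.200002 = 0.0680006
  w_2·f_2 = 0.45 × 0.108517 = 0.0488326
  w_3·f_3 = 0.21 × 0.0313917 = 0.00659226
Sum: 0.0680006 + 0.0488326 + 0.00659226 = 0.123425
Responsibility of Group 3: 0.00659226 / 0.123425 ≈ 0.0534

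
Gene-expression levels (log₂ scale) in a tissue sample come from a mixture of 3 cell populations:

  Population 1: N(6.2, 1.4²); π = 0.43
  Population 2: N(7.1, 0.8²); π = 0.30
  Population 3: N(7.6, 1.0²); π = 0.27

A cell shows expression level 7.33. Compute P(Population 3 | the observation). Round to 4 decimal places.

0.3092

P(component k | x) = π_k·f_k(x) / marginal(x), where marginal(x) = Σ_j π_j·f_j(x).
Evaluate each component's likelihood at the observed value:
  L_1 = (1/(1.4·√(2π)))·exp(−(7.33−6.2)²/(2·1.4²)) = 0.284959·exp(-0.32574) = 0.205738
  L_2 = (1/(0.8·√(2π)))·exp(−(7.33−7.1)²/(2·0.8²)) = 0.498678·exp(-0.04133) = 0.478488
  L_3 = (1/(1.0·√(2π)))·exp(−(7.33−7.6)²/(2·1.0²)) = 0.398942·exp(-0.03645) = 0.384663
Weight by the priors:
  π_1·L_1 = 0.43 × 0.205738 = 0.0884674
  π_2·L_2 = 0.30 × 0.478488 = 0.143547
  π_3·L_3 = 0.27 × 0.384663 = 0.103859
Normaliser: 0.0884674 + 0.143547 + 0.103859 = 0.335873
P(Population 3 | the observation) = 0.103859 / 0.335873 ≈ 0.3092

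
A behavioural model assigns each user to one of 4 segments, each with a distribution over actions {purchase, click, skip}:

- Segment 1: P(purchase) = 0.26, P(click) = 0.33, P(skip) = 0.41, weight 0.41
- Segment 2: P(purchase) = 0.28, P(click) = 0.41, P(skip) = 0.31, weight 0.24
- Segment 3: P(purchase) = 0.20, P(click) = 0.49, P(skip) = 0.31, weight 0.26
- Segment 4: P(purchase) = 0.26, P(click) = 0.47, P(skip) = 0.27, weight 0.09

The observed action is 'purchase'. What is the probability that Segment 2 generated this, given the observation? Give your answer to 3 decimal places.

0.270

P(component k | x) = P(Z=k)·f_k(x) / marginal(x), where marginal(x) = Σ_j P(Z=j)·f_j(x).
Categorical probabilities:
  L_1 = P(purchase | comp) = 0.26
  L_2 = P(purchase | comp) = 0.28
  L_3 = P(purchase | comp) = 0.20
  L_4 = P(purchase | comp) = 0.26
Prior × likelihood for each component:
  P(Z=1)·L_1 = 0.41 × 0.26 = 0.1066
  P(Z=2)·L_2 = 0.24 × 0.28 = 0.0672
  P(Z=3)·L_3 = 0.26 × 0.2 = 0.052
  P(Z=4)·L_4 = 0.09 × 0.26 = 0.0234
Marginal: 0.1066 + 0.0672 + 0.052 + 0.0234 = 0.2492
P(Segment 2 | the observation) = 0.0672 / 0.2492 ≈ 0.270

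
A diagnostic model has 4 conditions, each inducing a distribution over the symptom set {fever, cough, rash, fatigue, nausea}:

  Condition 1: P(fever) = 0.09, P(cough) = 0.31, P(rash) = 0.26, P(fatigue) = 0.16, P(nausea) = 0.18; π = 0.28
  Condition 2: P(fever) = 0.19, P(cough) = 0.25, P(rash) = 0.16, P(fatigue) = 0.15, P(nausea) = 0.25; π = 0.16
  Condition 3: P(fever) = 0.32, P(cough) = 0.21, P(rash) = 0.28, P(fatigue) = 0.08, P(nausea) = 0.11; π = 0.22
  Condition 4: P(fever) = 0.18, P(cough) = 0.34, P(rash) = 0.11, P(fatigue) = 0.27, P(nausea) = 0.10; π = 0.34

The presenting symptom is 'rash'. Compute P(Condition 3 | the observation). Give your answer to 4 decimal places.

0.3121

Apply Bayes' rule: the posterior for each component is proportional to its prior times its likelihood at x.
Categorical probabilities:
  p_1 = P(rash | comp) = 0.26
  p_2 = P(rash | comp) = 0.16
  p_3 = P(rash | comp) = 0.28
  p_4 = P(rash | comp) = 0.11
Unnormalised posteriors:
  w_1·p_1 = 0.28 × 0.26 = 0.0728
  w_2·p_2 = 0.16 × 0.16 = 0.0256
  w_3·p_3 = 0.22 × 0.28 = 0.0616
  w_4·p_4 = 0.34 × 0.11 = 0.0374
Marginal: 0.0728 + 0.0256 + 0.0616 + 0.0374 = 0.1974
Responsibility of Condition 3: 0.0616 / 0.1974 ≈ 0.3121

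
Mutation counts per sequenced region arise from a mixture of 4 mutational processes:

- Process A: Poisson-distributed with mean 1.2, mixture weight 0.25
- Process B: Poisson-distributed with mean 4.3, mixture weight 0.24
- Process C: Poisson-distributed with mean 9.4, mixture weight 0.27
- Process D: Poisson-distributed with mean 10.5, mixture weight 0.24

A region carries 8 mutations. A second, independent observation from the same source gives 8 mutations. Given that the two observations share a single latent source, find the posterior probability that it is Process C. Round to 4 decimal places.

0.6000

By Bayes' theorem, P(k | x) = w_k f_k(x) / Σ_j w_j f_j(x).
Since both observations come from the same component, the likelihood for component k is f_k(x₁)·f_k(x₂).
  f_A = [3.212e-05] × [3.212e-05] = 1.0317e-09
  f_B = [0.0393333] × [0.0393333] = 0.00154711
  f_C = [0.125065] × [0.125065] = 0.0156411
  f_D = [0.100902] × [0.100902] = 0.0101813
Multiply by the mixture weights:
  w_A·f_A = 0.25 × 1.0317e-09 = 2.57924e-10
  w_B·f_B = 0.24 × 0.00154711 = 0.000371307
  w_C·f_C = 0.27 × 0.0156411 = 0.00422311
  w_D·f_D = 0.24 × 0.0101813 = 0.00244351
Marginal: 2.57924e-10 + 0.000371307 + 0.00422311 + 0.00244351 = 0.00703793
So the posterior for Process C is 0.00422311 / 0.00703793 ≈ 0.6000.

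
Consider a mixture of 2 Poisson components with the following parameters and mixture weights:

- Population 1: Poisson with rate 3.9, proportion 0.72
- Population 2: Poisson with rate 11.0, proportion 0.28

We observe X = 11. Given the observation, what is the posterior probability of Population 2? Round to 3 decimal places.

Apply Bayes' rule: the posterior for each component is proportional to its prior times its likelihood at x.
Poisson probabilities:
  p_1 = e^(−3.9)·3.9^11/11! = 0.00160993
  p_2 = e^(−11.0)·11.0^11/11! = 0.119378
Multiply by the mixture weights:
  P(Z=1)·p_1 = 0.72 × 0.00160993 = 0.00115915
  P(Z=2)·p_2 = 0.28 × 0.119378 = 0.0334259
Sum: 0.00115915 + 0.0334259 = 0.034585
Responsibility of Population 2: 0.0334259 / 0.034585 ≈ 0.966

0.966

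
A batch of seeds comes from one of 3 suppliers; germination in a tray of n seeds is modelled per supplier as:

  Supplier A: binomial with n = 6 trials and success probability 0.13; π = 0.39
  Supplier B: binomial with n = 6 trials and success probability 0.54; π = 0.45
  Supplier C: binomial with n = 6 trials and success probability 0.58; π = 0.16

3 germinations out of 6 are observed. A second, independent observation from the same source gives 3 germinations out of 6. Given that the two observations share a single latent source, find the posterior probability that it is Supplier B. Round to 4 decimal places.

P(component k | x) = π_k·f_k(x) / marginal(x), where marginal(x) = Σ_j π_j·f_j(x).
Since both observations come from the same component, the likelihood for component k is f_k(x₁)·f_k(x₂).
  f_A = [0.0289346] × [0.0289346] = 0.000837212
  f_B = [0.306538] × [0.306538] = 0.0939657
  f_C = [0.289109] × [0.289109] = 0.0835841
Weight by the priors:
  π_A·f_A = 0.39 × 0.000837212 = 0.000326513
  π_B·f_B = 0.45 × 0.0939657 = 0.0422846
  π_C·f_C = 0.16 × 0.0835841 = 0.0133735
Marginal: 0.000326513 + 0.0422846 + 0.0133735 = 0.0559846
P(Supplier B | x₁, x₂) ≈ 0.7553

0.7553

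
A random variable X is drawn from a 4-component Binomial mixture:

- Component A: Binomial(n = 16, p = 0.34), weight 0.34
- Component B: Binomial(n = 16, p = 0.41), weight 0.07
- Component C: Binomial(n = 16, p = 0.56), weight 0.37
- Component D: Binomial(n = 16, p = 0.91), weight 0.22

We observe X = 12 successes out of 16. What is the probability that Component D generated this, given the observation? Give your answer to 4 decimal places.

Posterior ∝ prior × likelihood, so P(k | x) ∝ π_k f_k(x); normalise over all components.
Evaluate each component's likelihood at the observed value:
  f_A = C(16,12)·0.34^12·0.66^4 = 1820·2.38642e-06·0.189747 = 0.000824127
  f_B = C(16,12)·0.41^12·0.59^4 = 1820·2.25635e-05·0.121174 = 0.00497606
  f_C = C(16,12)·0.56^12·0.44^4 = 1820·0.000951166·0.037481 = 0.0648841
  f_D = C(16,12)·0.91^12·0.09^4 = 1820·0.322475·6.561e-05 = 0.0385069
Weight by the priors:
  π_A·f_A = 0.34 × 0.000824127 = 0.000280203
  π_B·f_B = 0.07 × 0.00497606 = 0.000348324
  π_C·f_C = 0.37 × 0.0648841 = 0.0240071
  π_D·f_D = 0.22 × 0.0385069 = 0.00847151
Denominator: 0.000280203 + 0.000348324 + 0.0240071 + 0.00847151 = 0.0331072
P(Component D | x) = 0.00847151 / 0.0331072 ≈ 0.2559

0.2559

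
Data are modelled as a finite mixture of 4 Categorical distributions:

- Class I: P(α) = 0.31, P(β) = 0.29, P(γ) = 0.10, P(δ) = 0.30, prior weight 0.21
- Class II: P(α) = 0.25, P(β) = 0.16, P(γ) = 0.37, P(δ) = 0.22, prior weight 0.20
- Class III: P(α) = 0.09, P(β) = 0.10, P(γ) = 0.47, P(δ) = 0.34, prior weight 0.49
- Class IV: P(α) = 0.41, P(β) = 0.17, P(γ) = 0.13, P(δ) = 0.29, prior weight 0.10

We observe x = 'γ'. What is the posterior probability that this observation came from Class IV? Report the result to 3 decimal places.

0.038

The responsibility of component k is P(Z=k) f_k(x) divided by Σ_j P(Z=j) f_j(x).
Evaluate each component's likelihood at the observed value:
  p_I = P(γ | comp) = 0.10
  p_II = P(γ | comp) = 0.37
  p_III = P(γ | comp) = 0.47
  p_IV = P(γ | comp) = 0.13
Weight by the priors:
  P(Z=I)·p_I = 0.21 × 0.1 = 0.021
  P(Z=II)·p_II = 0.20 × 0.37 = 0.074
  P(Z=III)·p_III = 0.49 × 0.47 = 0.2303
  P(Z=IV)·p_IV = 0.10 × 0.13 = 0.013
Marginal: 0.021 + 0.074 + 0.2303 + 0.013 = 0.3383
P(Class IV | data) ≈ 0.038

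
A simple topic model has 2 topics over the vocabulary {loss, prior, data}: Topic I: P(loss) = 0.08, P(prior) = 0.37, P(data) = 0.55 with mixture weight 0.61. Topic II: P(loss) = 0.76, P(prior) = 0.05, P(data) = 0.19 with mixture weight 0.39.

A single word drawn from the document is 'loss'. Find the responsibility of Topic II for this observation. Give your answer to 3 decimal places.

By Bayes' theorem, P(k | x) = w_k f_k(x) / Σ_j w_j f_j(x).
Component likelihoods at x = 'loss':
  p_I = P(loss | comp) = 0.08
  p_II = P(loss | comp) = 0.76
Multiply by the mixture weights:
  w_I·p_I = 0.61 × 0.08 = 0.0488
  w_II·p_II = 0.39 × 0.76 = 0.2964
Normaliser: 0.0488 + 0.2964 = 0.3452
P(Topic II | the observation) = 0.2964 / 0.3452 ≈ 0.859

0.859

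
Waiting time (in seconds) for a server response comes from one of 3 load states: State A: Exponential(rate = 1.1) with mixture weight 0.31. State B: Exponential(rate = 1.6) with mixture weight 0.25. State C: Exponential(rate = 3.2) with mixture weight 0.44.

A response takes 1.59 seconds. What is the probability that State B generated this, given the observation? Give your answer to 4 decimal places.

0.3160

By Bayes' theorem, P(k | x) = w_k f_k(x) / Σ_j w_j f_j(x).
Component likelihoods at x = 1.59 seconds:
  p_A = 1.1·e^(−1.1·1.59) = 1.1·e^(−1.7490) = 0.191343
  p_B = 1.6·e^(−1.6·1.59) = 1.6·e^(−2.5440) = 0.125683
  p_C = 3.2·e^(−3.2·1.59) = 3.2·e^(−5.0880) = 0.0197451
Multiply by the mixture weights:
  w_A·p_A = 0.31 × 0.191343 = 0.0593162
  w_B·p_B = 0.25 × 0.125683 = 0.0314206
  w_C·p_C = 0.44 × 0.0197451 = 0.00868785
Evidence: 0.0593162 + 0.0314206 + 0.00868785 = 0.0994247
So the posterior for State B is 0.0314206 / 0.0994247 ≈ 0.3160.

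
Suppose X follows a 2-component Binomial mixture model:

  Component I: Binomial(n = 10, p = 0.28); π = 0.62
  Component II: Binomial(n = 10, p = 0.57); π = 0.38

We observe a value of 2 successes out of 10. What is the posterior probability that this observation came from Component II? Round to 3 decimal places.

Apply Bayes' rule: the posterior for each component is proportional to its prior times its likelihood at x.
Evaluate each component's likelihood at the observed value:
  p_I = 0.254794
  p_II = 0.0170887
Multiply by the mixture weights:
  π_I·p_I = 0.62 × 0.254794 = 0.157972
  π_II·p_II = 0.38 × 0.0170887 = 0.00649372
Sum: 0.157972 + 0.00649372 = 0.164466
P(Component II | data) ≈ 0.039

0.039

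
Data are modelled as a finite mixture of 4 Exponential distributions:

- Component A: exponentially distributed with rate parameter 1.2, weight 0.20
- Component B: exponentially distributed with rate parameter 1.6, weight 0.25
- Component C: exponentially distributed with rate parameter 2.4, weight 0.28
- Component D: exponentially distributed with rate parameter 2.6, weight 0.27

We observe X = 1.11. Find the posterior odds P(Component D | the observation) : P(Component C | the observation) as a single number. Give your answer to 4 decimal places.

Since P(k|x) ∝ P(Z=k) f_k(x), the posterior odds are P(Z=i) f_i(x) / (P(Z=j) f_j(x)).
Evaluate each component's likelihood at the observed value:
  L_A = 0.316739
  L_B = 0.270902
  L_C = 0.167206
  L_D = 0.145077
Posterior odds = (P(Z=D)·L_D) / (P(Z=C)·L_C) = (0.27·0.145077) / (0.28·0.167206) = 0.0391709 / 0.0468176 ≈ 0.8367

0.8367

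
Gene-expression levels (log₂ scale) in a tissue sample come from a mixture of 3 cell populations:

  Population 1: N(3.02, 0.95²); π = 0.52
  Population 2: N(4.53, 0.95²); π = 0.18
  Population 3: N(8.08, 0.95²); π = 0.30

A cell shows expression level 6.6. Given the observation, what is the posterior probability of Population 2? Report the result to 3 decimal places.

0.158

P(component k | x) = π_k·f_k(x) / marginal(x), where marginal(x) = Σ_j π_j·f_j(x).
Component likelihoods at x = 6.6:
  p_1 = (1/(0.95·√(2π)))·exp(−(6.6−3.02)²/(2·0.95²)) = 0.419939·exp(-7.10050) = 0.000346321
  p_2 = (1/(0.95·√(2π)))·exp(−(6.6−4.53)²/(2·0.95²)) = 0.419939·exp(-2.37391) = 0.0391032
  p_3 = (1/(0.95·√(2π)))·exp(−(6.6−8.08)²/(2·0.95²)) = 0.419939·exp(-1.21352) = 0.124785
Unnormalised posteriors:
  π_1·p_1 = 0.52 × 0.000346321 = 0.000180087
  π_2·p_2 = 0.18 × 0.0391032 = 0.00703858
  π_3·p_3 = 0.30 × 0.124785 = 0.0374355
Denominator: 0.000180087 + 0.00703858 + 0.0374355 = 0.0446542
P(Population 2 | 6.6) = 0.00703858 / 0.0446542 ≈ 0.158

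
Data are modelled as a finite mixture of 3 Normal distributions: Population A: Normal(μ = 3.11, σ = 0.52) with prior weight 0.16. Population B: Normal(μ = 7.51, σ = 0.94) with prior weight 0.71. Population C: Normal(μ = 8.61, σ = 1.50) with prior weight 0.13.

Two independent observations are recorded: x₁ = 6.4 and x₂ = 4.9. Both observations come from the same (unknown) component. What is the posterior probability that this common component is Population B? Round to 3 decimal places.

Apply Bayes' rule: the posterior for each component is proportional to its prior times its likelihood at x.
Since both observations come from the same component, the likelihood for component k is f_k(x₁)·f_k(x₂).
  p_A = [1.5578e-09] × [0.00205033] = 3.19401e-12
  p_B = [0.211344] × [0.00898854] = 0.00189967
  p_C = [0.0898369] × [0.0124867] = 0.00112177
Unnormalised posteriors:
  P(Z=A)·p_A = 0.16 × 3.19401e-12 = 5.11042e-13
  P(Z=B)·p_B = 0.71 × 0.00189967 = 0.00134877
  P(Z=C)·p_C = 0.13 × 0.00112177 = 0.000145829
Normaliser: 5.11042e-13 + 0.00134877 + 0.000145829 = 0.0014946
So the posterior for Population B is 0.00134877 / 0.0014946 ≈ 0.902.

0.902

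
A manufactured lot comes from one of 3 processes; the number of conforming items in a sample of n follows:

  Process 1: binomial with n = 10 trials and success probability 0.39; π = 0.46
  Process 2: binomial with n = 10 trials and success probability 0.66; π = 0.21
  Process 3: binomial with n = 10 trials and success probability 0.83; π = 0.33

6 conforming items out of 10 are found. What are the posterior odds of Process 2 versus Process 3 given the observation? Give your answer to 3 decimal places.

2.574

Since P(k|x) ∝ w_k f_k(x), the posterior odds are w_i f_i(x) / (w_j f_j(x)).
Binomial probabilities:
  p_1 = C(10,6)·0.39^6·0.61^4 = 210·0.00351874·0.138458 = 0.102312
  p_2 = C(10,6)·0.66^6·0.34^4 = 210·0.082654·0.0133634 = 0.231952
  p_3 = C(10,6)·0.83^6·0.17^4 = 210·0.32694·0.00083521 = 0.0573434
Odds = (0.21/0.33) × (0.231952/0.0573434) = 0.636364 × 4.04497 ≈ 2.574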